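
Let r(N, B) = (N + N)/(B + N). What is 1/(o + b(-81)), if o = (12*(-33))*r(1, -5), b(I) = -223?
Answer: -1/25 ≈ -0.040000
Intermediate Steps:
r(N, B) = 2*N/(B + N) (r(N, B) = (2*N)/(B + N) = 2*N/(B + N))
o = 198 (o = (12*(-33))*(2*1/(-5 + 1)) = -792/(-4) = -792*(-1)/4 = -396*(-1/2) = 198)
1/(o + b(-81)) = 1/(198 - 223) = 1/(-25) = -1/25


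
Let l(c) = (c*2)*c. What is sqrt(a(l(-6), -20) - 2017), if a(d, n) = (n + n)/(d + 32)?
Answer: 3*I*sqrt(37882)/13 ≈ 44.915*I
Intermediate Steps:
l(c) = 2*c**2 (l(c) = (2*c)*c = 2*c**2)
a(d, n) = 2*n/(32 + d) (a(d, n) = (2*n)/(32 + d) = 2*n/(32 + d))
sqrt(a(l(-6), -20) - 2017) = sqrt(2*(-20)/(32 + 2*(-6)**2) - 2017) = sqrt(2*(-20)/(32 + 2*36) - 2017) = sqrt(2*(-20)/(32 + 72) - 2017) = sqrt(2*(-20)/104 - 2017) = sqrt(2*(-20)*(1/104) - 2017) = sqrt(-5/13 - 2017) = sqrt(-26226/13) = 3*I*sqrt(37882)/13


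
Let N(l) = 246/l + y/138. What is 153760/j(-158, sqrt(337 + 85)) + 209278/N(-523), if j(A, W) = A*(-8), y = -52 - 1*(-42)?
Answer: -596436749404/1547531 ≈ -3.8541e+5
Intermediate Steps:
y = -10 (y = -52 + 42 = -10)
j(A, W) = -8*A
N(l) = -5/69 + 246/l (N(l) = 246/l - 10/138 = 246/l - 10*1/138 = 246/l - 5/69 = -5/69 + 246/l)
153760/j(-158, sqrt(337 + 85)) + 209278/N(-523) = 153760/((-8*(-158))) + 209278/(-5/69 + 246/(-523)) = 153760/1264 + 209278/(-5/69 + 246*(-1/523)) = 153760*(1/1264) + 209278/(-5/69 - 246/523) = 9610/79 + 209278/(-19589/36087) = 9610/79 + 209278*(-36087/19589) = 9610/79 - 7552215186/19589 = -596436749404/1547531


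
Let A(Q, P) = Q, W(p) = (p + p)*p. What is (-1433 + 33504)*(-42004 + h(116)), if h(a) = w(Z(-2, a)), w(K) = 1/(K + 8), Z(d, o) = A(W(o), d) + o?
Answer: -36420473606153/27036 ≈ -1.3471e+9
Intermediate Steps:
W(p) = 2*p² (W(p) = (2*p)*p = 2*p²)
Z(d, o) = o + 2*o² (Z(d, o) = 2*o² + o = o + 2*o²)
w(K) = 1/(8 + K)
h(a) = 1/(8 + a*(1 + 2*a))
(-1433 + 33504)*(-42004 + h(116)) = (-1433 + 33504)*(-42004 + 1/(8 + 116 + 2*116²)) = 32071*(-42004 + 1/(8 + 116 + 2*13456)) = 32071*(-42004 + 1/(8 + 116 + 26912)) = 32071*(-42004 + 1/27036) = 32071*(-1135620143/27036) = -36420473606153/27036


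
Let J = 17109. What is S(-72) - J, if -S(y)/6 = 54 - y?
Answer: -17865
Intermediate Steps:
S(y) = -324 + 6*y (S(y) = -6*(54 - y) = -324 + 6*y)
S(-72) - J = (-324 + 6*(-72)) - 1*17109 = (-324 - 432) - 17109 = -756 - 17109 = -17865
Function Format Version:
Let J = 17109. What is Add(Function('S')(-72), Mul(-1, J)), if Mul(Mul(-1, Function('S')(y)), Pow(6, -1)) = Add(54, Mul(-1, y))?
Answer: -17865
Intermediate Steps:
Function('S')(y) = Add(-324, Mul(6, y)) (Function('S')(y) = Mul(-6, Add(54, Mul(-1, y))) = Add(-324, Mul(6, y)))
Add(Function('S')(-72), Mul(-1, J)) = Add(Add(-324, Mul(6, -72)), Mul(-1, 17109)) = Add(Add(-324, -432), -17109) = Add(-756, -17109) = -17865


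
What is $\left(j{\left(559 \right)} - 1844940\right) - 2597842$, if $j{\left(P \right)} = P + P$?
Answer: $-4441664$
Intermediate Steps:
$j{\left(P \right)} = 2 P$
$\left(j{\left(559 \right)} - 1844940\right) - 2597842 = \left(2 \cdot 559 - 1844940\right) - 2597842 = \left(1118 - 1844940\right) - 2597842 = -1843822 - 2597842 = -4441664$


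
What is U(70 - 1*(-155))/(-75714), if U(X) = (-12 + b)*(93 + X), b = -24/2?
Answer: 1272/12619 ≈ 0.10080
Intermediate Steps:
b = -12 (b = -24*1/2 = -12)
U(X) = -2232 - 24*X (U(X) = (-12 - 12)*(93 + X) = -24*(93 + X) = -2232 - 24*X)
U(70 - 1*(-155))/(-75714) = (-2232 - 24*(70 - 1*(-155)))/(-75714) = (-2232 - 24*(70 + 155))*(-1/75714) = (-2232 - 24*225)*(-1/75714) = (-2232 - 5400)*(-1/75714) = -7632*(-1/75714) = 1272/12619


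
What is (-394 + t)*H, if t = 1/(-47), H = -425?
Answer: 7870575/47 ≈ 1.6746e+5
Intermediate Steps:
t = -1/47 ≈ -0.021277
(-394 + t)*H = (-394 - 1/47)*(-425) = -18519/47*(-425) = 7870575/47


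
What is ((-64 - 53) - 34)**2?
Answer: 22801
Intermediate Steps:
((-64 - 53) - 34)**2 = (-117 - 34)**2 = (-151)**2 = 22801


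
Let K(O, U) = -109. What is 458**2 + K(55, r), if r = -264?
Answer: 209655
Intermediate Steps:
458**2 + K(55, r) = 458**2 - 109 = 209764 - 109 = 209655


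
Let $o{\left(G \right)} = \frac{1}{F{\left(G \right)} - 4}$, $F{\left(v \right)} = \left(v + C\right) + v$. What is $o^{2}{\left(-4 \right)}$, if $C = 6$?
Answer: $\frac{1}{36} \approx 0.027778$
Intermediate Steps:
$F{\left(v \right)} = 6 + 2 v$ ($F{\left(v \right)} = \left(v + 6\right) + v = \left(6 + v\right) + v = 6 + 2 v$)
$o{\left(G \right)} = \frac{1}{2 + 2 G}$ ($o{\left(G \right)} = \frac{1}{\left(6 + 2 G\right) - 4} = \frac{1}{2 + 2 G}$)
$o^{2}{\left(-4 \right)} = \left(\frac{1}{2 \left(1 - 4\right)}\right)^{2} = \left(\frac{1}{2 \left(-3\right)}\right)^{2} = \left(\frac{1}{2} \left(- \frac{1}{3}\right)\right)^{2} = \left(- \frac{1}{6}\right)^{2} = \frac{1}{36}$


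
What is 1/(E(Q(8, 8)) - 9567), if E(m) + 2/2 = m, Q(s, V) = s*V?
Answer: -1/9504 ≈ -0.00010522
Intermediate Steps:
Q(s, V) = V*s
E(m) = -1 + m
1/(E(Q(8, 8)) - 9567) = 1/((-1 + 8*8) - 9567) = 1/((-1 + 64) - 9567) = 1/(63 - 9567) = 1/(-9504) = -1/9504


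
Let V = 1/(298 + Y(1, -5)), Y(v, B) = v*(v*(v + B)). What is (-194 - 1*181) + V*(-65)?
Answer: -110315/294 ≈ -375.22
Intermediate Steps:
Y(v, B) = v**2*(B + v) (Y(v, B) = v*(v*(B + v)) = v**2*(B + v))
V = 1/294 (V = 1/(298 + 1**2*(-5 + 1)) = 1/(298 + 1*(-4)) = 1/(298 - 4) = 1/294 ≈ 0.0034014)
(-194 - 1*181) + V*(-65) = (-194 - 1*181) + (1/294)*(-65) = (-194 - 181) - 65/294 = -375 - 65/294 = -110315/294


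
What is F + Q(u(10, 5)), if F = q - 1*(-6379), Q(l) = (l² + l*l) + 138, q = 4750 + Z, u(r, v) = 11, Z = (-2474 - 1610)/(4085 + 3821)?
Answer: 45493035/3953 ≈ 11508.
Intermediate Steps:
Z = -2042/3953 (Z = -4084/7906 = -4084*1/7906 = -2042/3953 ≈ -0.51657)
q = 18774708/3953 (q = 4750 - 2042/3953 = 18774708/3953 ≈ 4749.5)
Q(l) = 138 + 2*l² (Q(l) = (l² + l²) + 138 = 2*l² + 138 = 138 + 2*l²)
F = 43990895/3953 (F = 18774708/3953 - 1*(-6379) = 18774708/3953 + 6379 = 43990895/3953 ≈ 11128.)
F + Q(u(10, 5)) = 43990895/3953 + (138 + 2*11²) = 43990895/3953 + (138 + 2*121) = 43990895/3953 + (138 + 242) = 43990895/3953 + 380 = 45493035/3953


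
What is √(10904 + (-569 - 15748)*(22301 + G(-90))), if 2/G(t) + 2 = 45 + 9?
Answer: I*√245979595030/26 ≈ 19076.0*I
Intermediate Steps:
G(t) = 1/26 (G(t) = 2/(-2 + (45 + 9)) = 2/(-2 + 54) = 2/52 = 2*(1/52) = 1/26)
√(10904 + (-569 - 15748)*(22301 + G(-90))) = √(10904 + (-569 - 15748)*(22301 + 1/26)) = √(10904 - 16317*579827/26) = √(10904 - 9461037159/26) = √(-9460753655/26) = I*√245979595030/26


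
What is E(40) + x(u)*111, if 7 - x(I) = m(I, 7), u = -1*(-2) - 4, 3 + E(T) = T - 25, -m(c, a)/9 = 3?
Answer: 3786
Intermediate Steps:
m(c, a) = -27 (m(c, a) = -9*3 = -27)
E(T) = -28 + T (E(T) = -3 + (T - 25) = -3 + (-25 + T) = -28 + T)
u = -2 (u = 2 - 4 = -2)
x(I) = 34 (x(I) = 7 - 1*(-27) = 7 + 27 = 34)
E(40) + x(u)*111 = (-28 + 40) + 34*111 = 12 + 3774 = 3786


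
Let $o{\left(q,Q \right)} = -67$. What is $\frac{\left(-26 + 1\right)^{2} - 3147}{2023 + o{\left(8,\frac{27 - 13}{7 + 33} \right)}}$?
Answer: $- \frac{1261}{978} \approx -1.2894$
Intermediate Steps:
$\frac{\left(-26 + 1\right)^{2} - 3147}{2023 + o{\left(8,\frac{27 - 13}{7 + 33} \right)}} = \frac{\left(-26 + 1\right)^{2} - 3147}{2023 - 67} = \frac{\left(-25\right)^{2} - 3147}{1956} = \left(625 - 3147\right) \frac{1}{1956} = \left(-2522\right) \frac{1}{1956} = - \frac{1261}{978}$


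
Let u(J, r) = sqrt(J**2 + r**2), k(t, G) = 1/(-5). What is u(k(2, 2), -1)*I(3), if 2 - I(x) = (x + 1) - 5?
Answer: 3*sqrt(26)/5 ≈ 3.0594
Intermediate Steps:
k(t, G) = -1/5 (k(t, G) = 1*(-1/5) = -1/5)
I(x) = 6 - x (I(x) = 2 - ((x + 1) - 5) = 2 - ((1 + x) - 5) = 2 - (-4 + x) = 2 + (4 - x) = 6 - x)
u(k(2, 2), -1)*I(3) = sqrt((-1/5)**2 + (-1)**2)*(6 - 1*3) = sqrt(1/25 + 1)*(6 - 3) = sqrt(26/25)*3 = (sqrt(26)/5)*3 = 3*sqrt(26)/5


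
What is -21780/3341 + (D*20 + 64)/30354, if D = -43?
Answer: -331884778/50706357 ≈ -6.5452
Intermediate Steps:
-21780/3341 + (D*20 + 64)/30354 = -21780/3341 + (-43*20 + 64)/30354 = -21780*1/3341 + (-860 + 64)*(1/30354) = -21780/3341 - 796*1/30354 = -21780/3341 - 398/15177 = -331884778/50706357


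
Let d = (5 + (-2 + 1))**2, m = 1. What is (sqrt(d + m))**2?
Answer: 17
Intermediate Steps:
d = 16 (d = (5 - 1)**2 = 4**2 = 16)
(sqrt(d + m))**2 = (sqrt(16 + 1))**2 = (sqrt(17))**2 = 17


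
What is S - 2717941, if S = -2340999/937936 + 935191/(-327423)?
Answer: -834686268485208601/307101818928 ≈ -2.7179e+6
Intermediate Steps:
S = -1643646221353/307101818928 (S = -2340999*1/937936 + 935191*(-1/327423) = -2340999/937936 - 935191/327423 = -1643646221353/307101818928 ≈ -5.3521)
S - 2717941 = -1643646221353/307101818928 - 2717941 = -834686268485208601/307101818928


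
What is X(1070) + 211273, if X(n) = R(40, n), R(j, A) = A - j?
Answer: 212303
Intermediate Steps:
X(n) = -40 + n (X(n) = n - 1*40 = n - 40 = -40 + n)
X(1070) + 211273 = (-40 + 1070) + 211273 = 1030 + 211273 = 212303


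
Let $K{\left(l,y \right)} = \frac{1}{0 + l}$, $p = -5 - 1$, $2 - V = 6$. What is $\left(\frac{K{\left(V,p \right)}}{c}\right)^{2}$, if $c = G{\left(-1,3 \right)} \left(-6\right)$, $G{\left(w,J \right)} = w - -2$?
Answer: $\frac{1}{576} \approx 0.0017361$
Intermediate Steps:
$V = -4$ ($V = 2 - 6 = -4$)
$G{\left(w,J \right)} = 2 + w$ ($G{\left(w,J \right)} = w + 2 = 2 + w$)
$p = -6$
$K{\left(l,y \right)} = \frac{1}{l}$
$c = -6$ ($c = \left(2 - 1\right) \left(-6\right) = 1 \left(-6\right) = -6$)
$\left(\frac{K{\left(V,p \right)}}{c}\right)^{2} = \left(\frac{1}{\left(-4\right) \left(-6\right)}\right)^{2} = \left(\left(- \frac{1}{4}\right) \left(- \frac{1}{6}\right)\right)^{2} = \left(\frac{1}{24}\right)^{2} = \frac{1}{576}$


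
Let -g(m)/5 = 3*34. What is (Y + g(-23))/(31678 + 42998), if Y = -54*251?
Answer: -1172/6223 ≈ -0.18833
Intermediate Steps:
Y = -13554
g(m) = -510 (g(m) = -15*34 = -5*102 = -510)
(Y + g(-23))/(31678 + 42998) = (-13554 - 510)/(31678 + 42998) = -14064/74676 = -14064*1/74676 = -1172/6223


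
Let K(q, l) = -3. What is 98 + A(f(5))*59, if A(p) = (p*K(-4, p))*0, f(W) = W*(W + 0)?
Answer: 98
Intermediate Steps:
f(W) = W² (f(W) = W*W = W²)
A(p) = 0 (A(p) = (p*(-3))*0 = -3*p*0 = 0)
98 + A(f(5))*59 = 98 + 0*59 = 98 + 0 = 98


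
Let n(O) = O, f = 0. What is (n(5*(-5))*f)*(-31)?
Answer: 0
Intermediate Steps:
(n(5*(-5))*f)*(-31) = ((5*(-5))*0)*(-31) = -25*0*(-31) = 0*(-31) = 0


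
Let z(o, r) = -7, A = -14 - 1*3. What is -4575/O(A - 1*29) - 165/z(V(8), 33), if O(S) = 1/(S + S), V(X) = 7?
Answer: 2946465/7 ≈ 4.2092e+5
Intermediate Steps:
A = -17 (A = -14 - 3 = -17)
O(S) = 1/(2*S)
-4575/O(A - 1*29) - 165/z(V(8), 33) = -4575/(1/(2*(-17 - 1*29))) - 165/(-7) = -4575/(1/(2*(-17 - 29))) - 165*(-1/7) = -4575/((1/2)/(-46)) + 165/7 = -4575/((1/2)*(-1/46)) + 165/7 = -4575/(-1/92) + 165/7 = -4575*(-92) + 165/7 = 420900 + 165/7 = 2946465/7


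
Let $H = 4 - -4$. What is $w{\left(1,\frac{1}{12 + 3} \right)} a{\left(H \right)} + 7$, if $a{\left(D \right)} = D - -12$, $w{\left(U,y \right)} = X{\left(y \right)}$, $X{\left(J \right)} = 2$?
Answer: $47$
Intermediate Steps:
$w{\left(U,y \right)} = 2$
$H = 8$ ($H = 4 + 4 = 8$)
$a{\left(D \right)} = 12 + D$ ($a{\left(D \right)} = D + 12 = 12 + D$)
$w{\left(1,\frac{1}{12 + 3} \right)} a{\left(H \right)} + 7 = 2 \left(12 + 8\right) + 7 = 2 \cdot 20 + 7 = 40 + 7 = 47$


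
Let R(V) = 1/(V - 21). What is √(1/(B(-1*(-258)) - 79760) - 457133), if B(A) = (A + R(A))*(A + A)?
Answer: 3*I*√225731176589501417/2108122 ≈ 676.12*I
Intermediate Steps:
R(V) = 1/(-21 + V)
B(A) = 2*A*(A + 1/(-21 + A)) (B(A) = (A + 1/(-21 + A))*(A + A) = (A + 1/(-21 + A))*(2*A) = 2*A*(A + 1/(-21 + A)))
√(1/(B(-1*(-258)) - 79760) - 457133) = √(1/(2*(-1*(-258))*(1 + (-1*(-258))*(-21 - 1*(-258)))/(-21 - 1*(-258)) - 79760) - 457133) = √(1/(2*258*(1 + 258*(-21 + 258))/(-21 + 258) - 79760) - 457133) = √(1/(2*258*(1 + 258*237)/237 - 79760) - 457133) = √(1/(2*258*(1/237)*(1 + 61146) - 79760) - 457133) = √(1/(2*258*(1/237)*61147 - 79760) - 457133) = √(1/(10517284/79 - 79760) - 457133) = √(1/(4216244/79) - 457133) = √(79/4216244 - 457133) = √(-1927384268373/4216244) = 3*I*√225731176589501417/2108122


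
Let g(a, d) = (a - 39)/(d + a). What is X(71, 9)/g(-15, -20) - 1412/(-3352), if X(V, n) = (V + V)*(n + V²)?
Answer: 10516281031/22626 ≈ 4.6479e+5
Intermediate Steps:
g(a, d) = (-39 + a)/(a + d)
X(V, n) = 2*V*(n + V²) (X(V, n) = (2*V)*(n + V²) = 2*V*(n + V²))
X(71, 9)/g(-15, -20) - 1412/(-3352) = (2*71*(9 + 71²))/(((-39 - 15)/(-15 - 20))) - 1412/(-3352) = (2*71*(9 + 5041))/((-54/(-35))) - 1412*(-1/3352) = (2*71*5050)/((-1/35*(-54))) + 353/838 = 717100/(54/35) + 353/838 = 717100*(35/54) + 353/838 = 12549250/27 + 353/838 = 10516281031/22626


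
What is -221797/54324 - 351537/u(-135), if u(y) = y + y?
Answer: 352537237/271620 ≈ 1297.9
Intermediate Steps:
u(y) = 2*y
-221797/54324 - 351537/u(-135) = -221797/54324 - 351537/(2*(-135)) = -221797*1/54324 - 351537/(-270) = -221797/54324 - 351537*(-1/270) = -221797/54324 + 117179/90 = 352537237/271620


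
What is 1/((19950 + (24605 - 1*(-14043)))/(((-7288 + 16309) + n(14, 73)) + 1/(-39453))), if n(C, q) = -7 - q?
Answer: 176374636/1155933447 ≈ 0.15258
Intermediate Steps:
1/((19950 + (24605 - 1*(-14043)))/(((-7288 + 16309) + n(14, 73)) + 1/(-39453))) = 1/((19950 + (24605 - 1*(-14043)))/(((-7288 + 16309) + (-7 - 1*73)) + 1/(-39453))) = 1/((19950 + (24605 + 14043))/((9021 + (-7 - 73)) - 1/39453)) = 1/((19950 + 38648)/((9021 - 80) - 1/39453)) = 1/(58598/(8941 - 1/39453)) = 1/(58598/(352749272/39453)) = 1/(58598*(39453/352749272)) = 1/(1155933447/176374636) = 176374636/1155933447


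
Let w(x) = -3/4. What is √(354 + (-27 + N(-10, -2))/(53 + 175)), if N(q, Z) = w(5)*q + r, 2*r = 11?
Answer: √4599786/114 ≈ 18.813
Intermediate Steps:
r = 11/2 (r = (½)*11 = 11/2 ≈ 5.5000)
w(x) = -¾ (w(x) = -3*¼ = -¾)
N(q, Z) = 11/2 - 3*q/4 (N(q, Z) = -3*q/4 + 11/2 = 11/2 - 3*q/4)
√(354 + (-27 + N(-10, -2))/(53 + 175)) = √(354 + (-27 + (11/2 - ¾*(-10)))/(53 + 175)) = √(354 + (-27 + (11/2 + 15/2))/228) = √(354 + (-27 + 13)*(1/228)) = √(354 - 14*1/228) = √(354 - 7/114) = √(40349/114) = √4599786/114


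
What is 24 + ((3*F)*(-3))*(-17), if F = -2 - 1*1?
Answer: -435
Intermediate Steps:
F = -3 (F = -2 - 1 = -3)
24 + ((3*F)*(-3))*(-17) = 24 + ((3*(-3))*(-3))*(-17) = 24 - 9*(-3)*(-17) = 24 + 27*(-17) = 24 - 459 = -435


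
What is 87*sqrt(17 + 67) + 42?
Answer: 42 + 174*sqrt(21) ≈ 839.37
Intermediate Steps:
87*sqrt(17 + 67) + 42 = 87*sqrt(84) + 42 = 87*(2*sqrt(21)) + 42 = 174*sqrt(21) + 42 = 42 + 174*sqrt(21)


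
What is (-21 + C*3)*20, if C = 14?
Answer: 420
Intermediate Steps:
(-21 + C*3)*20 = (-21 + 14*3)*20 = (-21 + 42)*20 = 21*20 = 420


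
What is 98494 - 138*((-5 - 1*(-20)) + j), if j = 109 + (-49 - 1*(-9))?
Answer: 86902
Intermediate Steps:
j = 69 (j = 109 + (-49 + 9) = 109 - 40 = 69)
98494 - 138*((-5 - 1*(-20)) + j) = 98494 - 138*((-5 - 1*(-20)) + 69) = 98494 - 138*((-5 + 20) + 69) = 98494 - 138*(15 + 69) = 98494 - 138*84 = 98494 - 11592 = 86902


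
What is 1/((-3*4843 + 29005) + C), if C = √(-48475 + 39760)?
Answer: 2068/29937613 - I*√8715/209563291 ≈ 6.9077e-5 - 4.4547e-7*I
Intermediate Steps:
C = I*√8715 (C = √(-8715) = I*√8715 ≈ 93.354*I)
1/((-3*4843 + 29005) + C) = 1/((-3*4843 + 29005) + I*√8715) = 1/((-14529 + 29005) + I*√8715) = 1/(14476 + I*√8715)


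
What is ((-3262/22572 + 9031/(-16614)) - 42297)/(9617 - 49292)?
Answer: 220307043158/206646801075 ≈ 1.0661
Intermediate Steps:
((-3262/22572 + 9031/(-16614)) - 42297)/(9617 - 49292) = ((-3262*1/22572 + 9031*(-1/16614)) - 42297)/(-39675) = ((-1631/11286 - 9031/16614) - 42297)*(-1/39675) = (-3583925/5208489 - 42297)*(-1/39675) = -220307043158/5208489*(-1/39675) = 220307043158/206646801075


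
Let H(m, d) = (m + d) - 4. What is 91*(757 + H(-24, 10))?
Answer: 67249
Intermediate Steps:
H(m, d) = -4 + d + m (H(m, d) = (d + m) - 4 = -4 + d + m)
91*(757 + H(-24, 10)) = 91*(757 + (-4 + 10 - 24)) = 91*(757 - 18) = 91*739 = 67249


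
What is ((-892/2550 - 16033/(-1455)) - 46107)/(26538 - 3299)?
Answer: -5700963682/2874083325 ≈ -1.9836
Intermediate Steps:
((-892/2550 - 16033/(-1455)) - 46107)/(26538 - 3299) = ((-892*1/2550 - 16033*(-1/1455)) - 46107)/23239 = ((-446/1275 + 16033/1455) - 46107)*(1/23239) = (1319543/123675 - 46107)*(1/23239) = -5700963682/123675*1/23239 = -5700963682/2874083325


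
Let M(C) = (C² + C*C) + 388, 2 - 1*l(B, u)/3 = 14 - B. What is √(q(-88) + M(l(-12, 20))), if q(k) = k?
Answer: 2*√2667 ≈ 103.29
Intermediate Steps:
l(B, u) = -36 + 3*B (l(B, u) = 6 - 3*(14 - B) = 6 + (-42 + 3*B) = -36 + 3*B)
M(C) = 388 + 2*C² (M(C) = (C² + C²) + 388 = 2*C² + 388 = 388 + 2*C²)
√(q(-88) + M(l(-12, 20))) = √(-88 + (388 + 2*(-36 + 3*(-12))²)) = √(-88 + (388 + 2*(-36 - 36)²)) = √(-88 + (388 + 2*(-72)²)) = √(-88 + (388 + 2*5184)) = √(-88 + (388 + 10368)) = √(-88 + 10756) = √10668 = 2*√2667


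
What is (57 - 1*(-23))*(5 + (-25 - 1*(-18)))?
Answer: -160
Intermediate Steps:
(57 - 1*(-23))*(5 + (-25 - 1*(-18))) = (57 + 23)*(5 + (-25 + 18)) = 80*(5 - 7) = 80*(-2) = -160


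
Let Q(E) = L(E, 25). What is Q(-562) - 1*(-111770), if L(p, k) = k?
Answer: 111795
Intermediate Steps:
Q(E) = 25
Q(-562) - 1*(-111770) = 25 - 1*(-111770) = 25 + 111770 = 111795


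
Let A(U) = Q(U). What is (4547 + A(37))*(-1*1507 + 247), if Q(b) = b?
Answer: -5775840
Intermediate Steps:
A(U) = U
(4547 + A(37))*(-1*1507 + 247) = (4547 + 37)*(-1*1507 + 247) = 4584*(-1507 + 247) = 4584*(-1260) = -5775840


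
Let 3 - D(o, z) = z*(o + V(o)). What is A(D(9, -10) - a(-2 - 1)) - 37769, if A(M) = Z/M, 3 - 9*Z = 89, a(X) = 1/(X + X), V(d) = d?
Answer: -124524565/3297 ≈ -37769.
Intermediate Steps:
a(X) = 1/(2*X)
D(o, z) = 3 - 2*o*z (D(o, z) = 3 - z*(o + o) = 3 - z*2*o = 3 - 2*o*z)
Z = -86/9 (Z = 1/3 - 1/9*89 = 1/3 - 89/9 = -86/9 ≈ -9.5556)
A(M) = -86/(9*M)
A(D(9, -10) - a(-2 - 1)) - 37769 = -86/(9*((3 - 2*9*(-10)) - 1/(2*(-2 - 1)))) - 37769 = -86/(9*((3 + 180) - 1/(2*(-3)))) - 37769 = -86/(9*(183 - (-1)/(2*3))) - 37769 = -86/(9*(183 - 1*(-1/6))) - 37769 = -86/(9*(183 + 1/6)) - 37769 = -86/(9*1099/6) - 37769 = -86/9*6/1099 - 37769 = -172/3297 - 37769 = -124524565/3297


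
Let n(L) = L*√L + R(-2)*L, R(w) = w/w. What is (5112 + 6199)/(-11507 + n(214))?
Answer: -127735123/117731505 - 2420554*√214/117731505 ≈ -1.3857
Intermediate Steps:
R(w) = 1
n(L) = L + L^(3/2) (n(L) = L*√L + 1*L = L^(3/2) + L = L + L^(3/2))
(5112 + 6199)/(-11507 + n(214)) = (5112 + 6199)/(-11507 + (214 + 214^(3/2))) = 11311/(-11507 + (214 + 214*√214)) = 11311/(-11293 + 214*√214)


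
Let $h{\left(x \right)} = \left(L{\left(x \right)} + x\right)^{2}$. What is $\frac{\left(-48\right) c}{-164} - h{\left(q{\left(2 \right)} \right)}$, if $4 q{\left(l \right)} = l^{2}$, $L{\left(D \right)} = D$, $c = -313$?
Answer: $- \frac{3920}{41} \approx -95.61$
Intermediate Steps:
$q{\left(l \right)} = \frac{l^{2}}{4}$
$h{\left(x \right)} = 4 x^{2}$ ($h{\left(x \right)} = \left(x + x\right)^{2} = \left(2 x\right)^{2} = 4 x^{2}$)
$\frac{\left(-48\right) c}{-164} - h{\left(q{\left(2 \right)} \right)} = \frac{\left(-48\right) \left(-313\right)}{-164} - 4 \left(\frac{2^{2}}{4}\right)^{2} = 15024 \left(- \frac{1}{164}\right) - 4 \left(\frac{1}{4} \cdot 4\right)^{2} = - \frac{3756}{41} - 4 \cdot 1^{2} = - \frac{3756}{41} - 4 \cdot 1 = - \frac{3756}{41} - 4 = - \frac{3920}{41}$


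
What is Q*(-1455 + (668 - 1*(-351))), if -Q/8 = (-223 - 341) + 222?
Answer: -1192896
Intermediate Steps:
Q = 2736 (Q = -8*((-223 - 341) + 222) = -8*(-564 + 222) = -8*(-342) = 2736)
Q*(-1455 + (668 - 1*(-351))) = 2736*(-1455 + (668 - 1*(-351))) = 2736*(-1455 + (668 + 351)) = 2736*(-1455 + 1019) = 2736*(-436) = -1192896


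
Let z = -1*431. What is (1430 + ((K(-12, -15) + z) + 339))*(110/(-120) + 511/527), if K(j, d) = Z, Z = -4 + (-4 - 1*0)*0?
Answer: 223445/3162 ≈ 70.666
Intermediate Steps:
z = -431
Z = -4 (Z = -4 + (-4 + 0)*0 = -4 - 4*0 = -4 + 0 = -4)
K(j, d) = -4
(1430 + ((K(-12, -15) + z) + 339))*(110/(-120) + 511/527) = (1430 + ((-4 - 431) + 339))*(110/(-120) + 511/527) = (1430 + (-435 + 339))*(110*(-1/120) + 511*(1/527)) = (1430 - 96)*(-11/12 + 511/527) = 1334*(335/6324) = 223445/3162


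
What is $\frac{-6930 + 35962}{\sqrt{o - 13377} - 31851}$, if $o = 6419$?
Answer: $- \frac{924698232}{1014493159} - \frac{203224 i \sqrt{142}}{1014493159} \approx -0.91149 - 0.0023871 i$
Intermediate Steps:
$\frac{-6930 + 35962}{\sqrt{o - 13377} - 31851} = \frac{-6930 + 35962}{\sqrt{6419 - 13377} - 31851} = \frac{29032}{\sqrt{-6958} - 31851} = \frac{29032}{7 i \sqrt{142} - 31851} = \frac{29032}{-31851 + 7 i \sqrt{142}}$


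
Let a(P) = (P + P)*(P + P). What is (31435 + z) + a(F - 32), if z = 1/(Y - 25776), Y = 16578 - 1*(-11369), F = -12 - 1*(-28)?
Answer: 70468490/2171 ≈ 32459.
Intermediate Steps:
F = 16 (F = -12 + 28 = 16)
Y = 27947 (Y = 16578 + 11369 = 27947)
a(P) = 4*P² (a(P) = (2*P)*(2*P) = 4*P²)
z = 1/2171 (z = 1/(27947 - 25776) = 1/2171 ≈ 0.00046062)
(31435 + z) + a(F - 32) = (31435 + 1/2171) + 4*(16 - 32)² = 68245386/2171 + 4*(-16)² = 68245386/2171 + 4*256 = 68245386/2171 + 1024 = 70468490/2171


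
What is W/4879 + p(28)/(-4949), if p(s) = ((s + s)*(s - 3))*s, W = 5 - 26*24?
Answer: -3965719/492779 ≈ -8.0477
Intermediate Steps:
W = -619 (W = 5 - 624 = -619)
p(s) = 2*s**2*(-3 + s) (p(s) = ((2*s)*(-3 + s))*s = (2*s*(-3 + s))*s = 2*s**2*(-3 + s))
W/4879 + p(28)/(-4949) = -619/4879 + (2*28**2*(-3 + 28))/(-4949) = -619*1/4879 + (2*784*25)*(-1/4949) = -619/4879 + 39200*(-1/4949) = -619/4879 - 800/101 = -3965719/492779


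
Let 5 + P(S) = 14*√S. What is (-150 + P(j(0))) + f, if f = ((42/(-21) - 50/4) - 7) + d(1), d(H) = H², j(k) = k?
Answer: -351/2 ≈ -175.50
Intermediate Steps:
P(S) = -5 + 14*√S
f = -41/2 (f = ((42/(-21) - 50/4) - 7) + 1² = ((42*(-1/21) - 50*¼) - 7) + 1 = ((-2 - 25/2) - 7) + 1 = (-29/2 - 7) + 1 = -43/2 + 1 = -41/2 ≈ -20.500)
(-150 + P(j(0))) + f = (-150 + (-5 + 14*√0)) - 41/2 = (-150 + (-5 + 14*0)) - 41/2 = (-150 + (-5 + 0)) - 41/2 = (-150 - 5) - 41/2 = -155 - 41/2 = -351/2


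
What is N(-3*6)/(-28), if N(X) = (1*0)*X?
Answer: 0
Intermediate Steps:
N(X) = 0 (N(X) = 0*X = 0)
N(-3*6)/(-28) = 0/(-28) = -1/28*0 = 0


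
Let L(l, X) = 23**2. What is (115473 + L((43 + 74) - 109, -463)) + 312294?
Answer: 428296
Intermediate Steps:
L(l, X) = 529
(115473 + L((43 + 74) - 109, -463)) + 312294 = (115473 + 529) + 312294 = 116002 + 312294 = 428296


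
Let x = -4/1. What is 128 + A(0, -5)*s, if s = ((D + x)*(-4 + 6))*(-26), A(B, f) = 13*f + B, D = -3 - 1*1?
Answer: -26912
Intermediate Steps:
D = -4 (D = -3 - 1 = -4)
x = -4 (x = -4*1 = -4)
A(B, f) = B + 13*f
s = 416 (s = ((-4 - 4)*(-4 + 6))*(-26) = -8*2*(-26) = -16*(-26) = 416)
128 + A(0, -5)*s = 128 + (0 + 13*(-5))*416 = 128 + (0 - 65)*416 = 128 - 65*416 = 128 - 27040 = -26912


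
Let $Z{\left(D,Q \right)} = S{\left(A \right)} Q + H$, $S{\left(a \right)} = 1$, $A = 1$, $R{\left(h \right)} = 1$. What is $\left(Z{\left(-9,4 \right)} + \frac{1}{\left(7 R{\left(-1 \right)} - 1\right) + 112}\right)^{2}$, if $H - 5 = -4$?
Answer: $\frac{349281}{13924} \approx 25.085$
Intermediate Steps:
$H = 1$ ($H = 5 - 4 = 1$)
$Z{\left(D,Q \right)} = 1 + Q$ ($Z{\left(D,Q \right)} = 1 Q + 1 = Q + 1 = 1 + Q$)
$\left(Z{\left(-9,4 \right)} + \frac{1}{\left(7 R{\left(-1 \right)} - 1\right) + 112}\right)^{2} = \left(\left(1 + 4\right) + \frac{1}{\left(7 \cdot 1 - 1\right) + 112}\right)^{2} = \left(5 + \frac{1}{\left(7 - 1\right) + 112}\right)^{2} = \left(5 + \frac{1}{6 + 112}\right)^{2} = \left(5 + \frac{1}{118}\right)^{2} = \left(\frac{591}{118}\right)^{2} = \frac{349281}{13924}$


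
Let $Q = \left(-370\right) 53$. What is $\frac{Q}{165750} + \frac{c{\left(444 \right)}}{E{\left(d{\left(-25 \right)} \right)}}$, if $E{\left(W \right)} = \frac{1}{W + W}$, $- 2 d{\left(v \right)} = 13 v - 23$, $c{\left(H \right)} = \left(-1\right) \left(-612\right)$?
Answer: $\frac{3530075239}{16575} \approx 2.1298 \cdot 10^{5}$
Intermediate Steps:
$c{\left(H \right)} = 612$
$d{\left(v \right)} = \frac{23}{2} - \frac{13 v}{2}$ ($d{\left(v \right)} = - \frac{13 v - 23}{2} = - \frac{-23 + 13 v}{2} = \frac{23}{2} - \frac{13 v}{2}$)
$Q = -19610$
$E{\left(W \right)} = \frac{1}{2 W}$
$\frac{Q}{165750} + \frac{c{\left(444 \right)}}{E{\left(d{\left(-25 \right)} \right)}} = - \frac{19610}{165750} + \frac{612}{\frac{1}{2} \frac{1}{\frac{23}{2} - - \frac{325}{2}}} = \left(-19610\right) \frac{1}{165750} + \frac{612}{\frac{1}{2} \frac{1}{\frac{23}{2} + \frac{325}{2}}} = - \frac{1961}{16575} + \frac{612}{\frac{1}{2} \cdot \frac{1}{174}} = - \frac{1961}{16575} + 612 \frac{1}{\frac{1}{348}} = - \frac{1961}{16575} + 612 \cdot 348 = - \frac{1961}{16575} + 212976 = \frac{3530075239}{16575}$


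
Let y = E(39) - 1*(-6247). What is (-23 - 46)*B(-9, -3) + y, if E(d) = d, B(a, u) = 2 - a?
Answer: 5527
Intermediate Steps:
y = 6286 (y = 39 - 1*(-6247) = 39 + 6247 = 6286)
(-23 - 46)*B(-9, -3) + y = (-23 - 46)*(2 - 1*(-9)) + 6286 = -69*(2 + 9) + 6286 = -69*11 + 6286 = -759 + 6286 = 5527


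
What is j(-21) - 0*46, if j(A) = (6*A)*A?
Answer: 2646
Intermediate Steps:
j(A) = 6*A**2
j(-21) - 0*46 = 6*(-21)**2 - 0*46 = 6*441 - 342*0 = 2646 + 0 = 2646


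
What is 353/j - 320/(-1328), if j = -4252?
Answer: 55741/352916 ≈ 0.15794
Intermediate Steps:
353/j - 320/(-1328) = 353/(-4252) - 320/(-1328) = 353*(-1/4252) - 320*(-1/1328) = -353/4252 + 20/83 = 55741/352916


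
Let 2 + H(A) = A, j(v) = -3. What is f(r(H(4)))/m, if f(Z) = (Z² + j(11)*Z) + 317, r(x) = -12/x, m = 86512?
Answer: 371/86512 ≈ 0.0042884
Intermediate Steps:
H(A) = -2 + A
f(Z) = 317 + Z² - 3*Z (f(Z) = (Z² - 3*Z) + 317 = 317 + Z² - 3*Z)
f(r(H(4)))/m = (317 + (-12/(-2 + 4))² - (-36)/(-2 + 4))/86512 = (317 + (-12/2)² - (-36)/2)*(1/86512) = (317 + (-12*½)² - (-36)/2)*(1/86512) = (317 + (-6)² - 3*(-6))*(1/86512) = (317 + 36 + 18)*(1/86512) = 371*(1/86512) = 371/86512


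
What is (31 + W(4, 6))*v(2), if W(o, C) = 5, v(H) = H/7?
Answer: 72/7 ≈ 10.286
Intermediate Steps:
v(H) = H/7 (v(H) = H*(1/7) = H/7)
(31 + W(4, 6))*v(2) = (31 + 5)*((1/7)*2) = 36*(2/7) = 72/7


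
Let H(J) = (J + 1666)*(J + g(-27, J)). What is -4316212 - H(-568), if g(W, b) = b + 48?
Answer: -3121588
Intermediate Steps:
g(W, b) = 48 + b
H(J) = (48 + 2*J)*(1666 + J) (H(J) = (J + 1666)*(J + (48 + J)) = (1666 + J)*(48 + 2*J) = (48 + 2*J)*(1666 + J))
-4316212 - H(-568) = -4316212 - (79968 + 2*(-568)**2 + 3380*(-568)) = -4316212 - (79968 + 2*322624 - 1919840) = -4316212 - (79968 + 645248 - 1919840) = -4316212 - 1*(-1194624) = -4316212 + 1194624 = -3121588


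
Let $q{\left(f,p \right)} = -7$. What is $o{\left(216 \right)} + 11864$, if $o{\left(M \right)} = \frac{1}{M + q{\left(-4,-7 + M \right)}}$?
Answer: $\frac{2479577}{209} \approx 11864.0$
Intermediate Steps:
$o{\left(M \right)} = \frac{1}{-7 + M}$ ($o{\left(M \right)} = \frac{1}{M - 7} = \frac{1}{-7 + M}$)
$o{\left(216 \right)} + 11864 = \frac{1}{-7 + 216} + 11864 = \frac{1}{209} + 11864 = \frac{2479577}{209}$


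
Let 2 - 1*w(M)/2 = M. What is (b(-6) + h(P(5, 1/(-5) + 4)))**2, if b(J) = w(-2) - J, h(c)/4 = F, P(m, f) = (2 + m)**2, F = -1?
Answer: 100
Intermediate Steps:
w(M) = 4 - 2*M
h(c) = -4 (h(c) = 4*(-1) = -4)
b(J) = 8 - J (b(J) = (4 - 2*(-2)) - J = (4 + 4) - J = 8 - J)
(b(-6) + h(P(5, 1/(-5) + 4)))**2 = ((8 - 1*(-6)) - 4)**2 = ((8 + 6) - 4)**2 = (14 - 4)**2 = 10**2 = 100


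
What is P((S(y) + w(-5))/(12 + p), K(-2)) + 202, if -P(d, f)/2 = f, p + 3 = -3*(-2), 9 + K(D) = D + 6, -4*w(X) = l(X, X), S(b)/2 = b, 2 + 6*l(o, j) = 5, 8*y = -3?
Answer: 212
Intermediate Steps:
y = -3/8 (y = (⅛)*(-3) = -3/8 ≈ -0.37500)
l(o, j) = ½ (l(o, j) = -⅓ + (⅙)*5 = -⅓ + ⅚ = ½)
S(b) = 2*b
w(X) = -⅛ (w(X) = -¼*½ = -⅛)
K(D) = -3 + D (K(D) = -9 + (D + 6) = -9 + (6 + D) = -3 + D)
p = 3 (p = -3 - 3*(-2) = -3 + 6 = 3)
P(d, f) = -2*f
P((S(y) + w(-5))/(12 + p), K(-2)) + 202 = -2*(-3 - 2) + 202 = -2*(-5) + 202 = 10 + 202 = 212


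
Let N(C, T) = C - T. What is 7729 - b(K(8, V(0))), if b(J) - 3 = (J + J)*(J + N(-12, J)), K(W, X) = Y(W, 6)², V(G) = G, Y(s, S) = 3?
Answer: 7942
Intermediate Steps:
K(W, X) = 9 (K(W, X) = 3² = 9)
b(J) = 3 - 24*J (b(J) = 3 + (J + J)*(J + (-12 - J)) = 3 + (2*J)*(-12) = 3 - 24*J)
7729 - b(K(8, V(0))) = 7729 - (3 - 24*9) = 7729 - (3 - 216) = 7729 - 1*(-213) = 7729 + 213 = 7942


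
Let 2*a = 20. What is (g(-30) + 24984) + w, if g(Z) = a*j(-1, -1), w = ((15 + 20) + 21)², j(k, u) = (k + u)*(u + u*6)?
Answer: 28260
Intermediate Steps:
j(k, u) = 7*u*(k + u) (j(k, u) = (k + u)*(u + 6*u) = (k + u)*(7*u) = 7*u*(k + u))
a = 10 (a = (½)*20 = 10)
w = 3136 (w = (35 + 21)² = 56² = 3136)
g(Z) = 140 (g(Z) = 10*(7*(-1)*(-1 - 1)) = 10*(7*(-1)*(-2)) = 10*14 = 140)
(g(-30) + 24984) + w = (140 + 24984) + 3136 = 25124 + 3136 = 28260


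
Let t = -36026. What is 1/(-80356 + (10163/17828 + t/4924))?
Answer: -21946268/1763662368637 ≈ -1.2444e-5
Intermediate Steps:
1/(-80356 + (10163/17828 + t/4924)) = 1/(-80356 + (10163/17828 - 36026/4924)) = 1/(-80356 + (10163*(1/17828) - 36026*1/4924)) = 1/(-80356 + (10163/17828 - 18013/2462)) = 1/(-80356 - 148057229/21946268) = 1/(-1763662368637/21946268) = -21946268/1763662368637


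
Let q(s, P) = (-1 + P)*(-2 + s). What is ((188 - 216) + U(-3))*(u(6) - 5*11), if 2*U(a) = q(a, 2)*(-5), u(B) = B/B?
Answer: 837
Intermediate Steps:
u(B) = 1
U(a) = 5 - 5*a/2 (U(a) = ((2 - a - 2*2 + 2*a)*(-5))/2 = ((2 - a - 4 + 2*a)*(-5))/2 = ((-2 + a)*(-5))/2 = (10 - 5*a)/2 = 5 - 5*a/2)
((188 - 216) + U(-3))*(u(6) - 5*11) = ((188 - 216) + (5 - 5/2*(-3)))*(1 - 5*11) = (-28 + (5 + 15/2))*(1 - 55) = (-28 + 25/2)*(-54) = -31/2*(-54) = 837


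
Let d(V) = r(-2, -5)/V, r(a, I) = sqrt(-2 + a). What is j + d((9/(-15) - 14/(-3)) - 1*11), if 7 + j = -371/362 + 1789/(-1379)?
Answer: -4653613/499198 - 15*I/52 ≈ -9.3222 - 0.28846*I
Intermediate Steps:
d(V) = 2*I/V (d(V) = sqrt(-2 - 2)/V = sqrt(-4)/V = (2*I)/V = 2*I/V)
j = -4653613/499198 (j = -7 + (-371/362 + 1789/(-1379)) = -7 + (-371*1/362 + 1789*(-1/1379)) = -7 + (-371/362 - 1789/1379) = -7 - 1159227/499198 = -4653613/499198 ≈ -9.3222)
j + d((9/(-15) - 14/(-3)) - 1*11) = -4653613/499198 + 2*I/((9/(-15) - 14/(-3)) - 1*11) = -4653613/499198 + 2*I/((9*(-1/15) - 14*(-1/3)) - 11) = -4653613/499198 + 2*I/((-3/5 + 14/3) - 11) = -4653613/499198 + 2*I/(61/15 - 11) = -4653613/499198 + 2*I/(-104/15) = -4653613/499198 + 2*I*(-15/104) = -4653613/499198 - 15*I/52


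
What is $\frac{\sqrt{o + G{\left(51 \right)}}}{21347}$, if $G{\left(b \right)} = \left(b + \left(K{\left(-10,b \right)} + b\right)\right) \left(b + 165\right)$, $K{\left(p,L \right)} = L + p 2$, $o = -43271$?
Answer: $\frac{i \sqrt{14543}}{21347} \approx 0.0056492 i$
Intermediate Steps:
$K{\left(p,L \right)} = L + 2 p$
$G{\left(b \right)} = \left(-20 + 3 b\right) \left(165 + b\right)$ ($G{\left(b \right)} = \left(b + \left(\left(b + 2 \left(-10\right)\right) + b\right)\right) \left(b + 165\right) = \left(b + \left(\left(b - 20\right) + b\right)\right) \left(165 + b\right) = \left(b + \left(\left(-20 + b\right) + b\right)\right) \left(165 + b\right) = \left(b + \left(-20 + 2 b\right)\right) \left(165 + b\right) = \left(-20 + 3 b\right) \left(165 + b\right)$)
$\frac{\sqrt{o + G{\left(51 \right)}}}{21347} = \frac{\sqrt{-43271 + \left(-3300 + 3 \cdot 51^{2} + 475 \cdot 51\right)}}{21347} = \sqrt{-43271 + \left(-3300 + 3 \cdot 2601 + 24225\right)} \frac{1}{21347} = \sqrt{-43271 + \left(-3300 + 7803 + 24225\right)} \frac{1}{21347} = \sqrt{-43271 + 28728} \cdot \frac{1}{21347} = \sqrt{-14543} \cdot \frac{1}{21347} = i \sqrt{14543} \cdot \frac{1}{21347} = \frac{i \sqrt{14543}}{21347}$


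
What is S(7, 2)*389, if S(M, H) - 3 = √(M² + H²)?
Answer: 1167 + 389*√53 ≈ 3999.0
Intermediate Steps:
S(M, H) = 3 + √(H² + M²) (S(M, H) = 3 + √(M² + H²) = 3 + √(H² + M²))
S(7, 2)*389 = (3 + √(2² + 7²))*389 = (3 + √(4 + 49))*389 = (3 + √53)*389 = 1167 + 389*√53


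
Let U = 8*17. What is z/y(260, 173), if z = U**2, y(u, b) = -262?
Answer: -9248/131 ≈ -70.595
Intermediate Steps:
U = 136
z = 18496 (z = 136**2 = 18496)
z/y(260, 173) = 18496/(-262) = 18496*(-1/262) = -9248/131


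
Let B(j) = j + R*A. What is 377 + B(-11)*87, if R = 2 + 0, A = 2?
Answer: -232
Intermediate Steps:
R = 2
B(j) = 4 + j (B(j) = j + 2*2 = j + 4 = 4 + j)
377 + B(-11)*87 = 377 + (4 - 11)*87 = 377 - 7*87 = 377 - 609 = -232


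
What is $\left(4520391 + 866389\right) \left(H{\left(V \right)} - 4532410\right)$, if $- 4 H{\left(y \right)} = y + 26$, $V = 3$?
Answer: $-24415134593955$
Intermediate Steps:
$H{\left(y \right)} = - \frac{13}{2} - \frac{y}{4}$ ($H{\left(y \right)} = - \frac{y + 26}{4} = - \frac{26 + y}{4} = - \frac{13}{2} - \frac{y}{4}$)
$\left(4520391 + 866389\right) \left(H{\left(V \right)} - 4532410\right) = \left(4520391 + 866389\right) \left(\left(- \frac{13}{2} - \frac{3}{4}\right) - 4532410\right) = 5386780 \left(\left(- \frac{13}{2} - \frac{3}{4}\right) - 4532410\right) = 5386780 \left(- \frac{29}{4} - 4532410\right) = 5386780 \left(- \frac{18129669}{4}\right) = -24415134593955$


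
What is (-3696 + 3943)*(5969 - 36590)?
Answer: -7563387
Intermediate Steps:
(-3696 + 3943)*(5969 - 36590) = 247*(-30621) = -7563387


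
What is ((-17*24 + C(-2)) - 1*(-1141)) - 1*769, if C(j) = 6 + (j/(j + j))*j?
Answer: -31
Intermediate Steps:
C(j) = 6 + j/2 (C(j) = 6 + (j/((2*j)))*j = 6 + (j*(1/(2*j)))*j = 6 + j/2)
((-17*24 + C(-2)) - 1*(-1141)) - 1*769 = ((-17*24 + (6 + (½)*(-2))) - 1*(-1141)) - 1*769 = ((-408 + (6 - 1)) + 1141) - 769 = ((-408 + 5) + 1141) - 769 = (-403 + 1141) - 769 = 738 - 769 = -31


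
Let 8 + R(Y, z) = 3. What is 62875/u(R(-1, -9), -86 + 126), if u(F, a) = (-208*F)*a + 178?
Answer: 62875/41778 ≈ 1.5050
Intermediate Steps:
R(Y, z) = -5 (R(Y, z) = -8 + 3 = -5)
u(F, a) = 178 - 208*F*a (u(F, a) = -208*F*a + 178 = 178 - 208*F*a)
62875/u(R(-1, -9), -86 + 126) = 62875/(178 - 208*(-5)*(-86 + 126)) = 62875/(178 - 208*(-5)*40) = 62875/(178 + 41600) = 62875/41778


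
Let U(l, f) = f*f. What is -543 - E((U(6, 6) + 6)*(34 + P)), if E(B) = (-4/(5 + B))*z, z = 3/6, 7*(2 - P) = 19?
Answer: -761827/1403 ≈ -543.00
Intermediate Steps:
P = -5/7 (P = 2 - ⅐*19 = 2 - 19/7 = -5/7 ≈ -0.71429)
z = ½ (z = 3*(⅙) = ½ ≈ 0.50000)
U(l, f) = f²
E(B) = -2/(5 + B) (E(B) = (-4/(5 + B))*(½) = -4/(5 + B)*(½) = -2/(5 + B))
-543 - E((U(6, 6) + 6)*(34 + P)) = -543 - (-2)/(5 + (6² + 6)*(34 - 5/7)) = -543 - (-2)/(5 + (36 + 6)*(233/7)) = -543 - (-2)/(5 + 42*(233/7)) = -543 - (-2)/(5 + 1398) = -543 - (-2)/1403 = -543 - 1*(-2/1403) = -543 + 2/1403 = -761827/1403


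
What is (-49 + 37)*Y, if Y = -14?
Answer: 168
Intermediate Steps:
(-49 + 37)*Y = (-49 + 37)*(-14) = -12*(-14) = 168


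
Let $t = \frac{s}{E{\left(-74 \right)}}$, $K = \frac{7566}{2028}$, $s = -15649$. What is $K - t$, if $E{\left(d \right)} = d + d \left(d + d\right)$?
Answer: $\frac{365510}{70707} \approx 5.1694$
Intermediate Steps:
$E{\left(d \right)} = d + 2 d^{2}$ ($E{\left(d \right)} = d + d 2 d = d + 2 d^{2}$)
$K = \frac{97}{26}$ ($K = 7566 \cdot \frac{1}{2028} = \frac{97}{26} \approx 3.7308$)
$t = - \frac{15649}{10878}$ ($t = - \frac{15649}{\left(-74\right) \left(1 + 2 \left(-74\right)\right)} = - \frac{15649}{\left(-74\right) \left(1 - 148\right)} = - \frac{15649}{\left(-74\right) \left(-147\right)} = - \frac{15649}{10878} \approx -1.4386$)
$K - t = \frac{97}{26} - - \frac{15649}{10878} = \frac{97}{26} + \frac{15649}{10878} = \frac{365510}{70707}$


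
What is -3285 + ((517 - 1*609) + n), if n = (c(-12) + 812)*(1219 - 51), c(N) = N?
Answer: 931023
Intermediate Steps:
n = 934400 (n = (-12 + 812)*(1219 - 51) = 800*1168 = 934400)
-3285 + ((517 - 1*609) + n) = -3285 + ((517 - 1*609) + 934400) = -3285 + ((517 - 609) + 934400) = -3285 + (-92 + 934400) = -3285 + 934308 = 931023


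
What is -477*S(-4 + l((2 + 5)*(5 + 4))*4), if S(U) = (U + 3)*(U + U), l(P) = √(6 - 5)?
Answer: 0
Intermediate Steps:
l(P) = 1 (l(P) = √1 = 1)
S(U) = 2*U*(3 + U) (S(U) = (3 + U)*(2*U) = 2*U*(3 + U))
-477*S(-4 + l((2 + 5)*(5 + 4))*4) = -954*(-4 + 1*4)*(3 + (-4 + 1*4)) = -954*(-4 + 4)*(3 + (-4 + 4)) = -954*0*(3 + 0) = -954*0*3 = -477*0 = 0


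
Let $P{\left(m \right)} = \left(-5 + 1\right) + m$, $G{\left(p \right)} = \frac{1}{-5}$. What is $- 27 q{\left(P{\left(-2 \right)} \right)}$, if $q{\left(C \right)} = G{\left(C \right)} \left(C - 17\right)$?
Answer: $- \frac{621}{5} \approx -124.2$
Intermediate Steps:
$G{\left(p \right)} = - \frac{1}{5}$
$P{\left(m \right)} = -4 + m$
$q{\left(C \right)} = \frac{17}{5} - \frac{C}{5}$ ($q{\left(C \right)} = - \frac{C - 17}{5} = - \frac{-17 + C}{5} = \frac{17}{5} - \frac{C}{5}$)
$- 27 q{\left(P{\left(-2 \right)} \right)} = - 27 \left(\frac{17}{5} - \frac{-4 - 2}{5}\right) = - 27 \left(\frac{17}{5} - - \frac{6}{5}\right) = - 27 \left(\frac{17}{5} + \frac{6}{5}\right) = \left(-27\right) \frac{23}{5} = - \frac{621}{5}$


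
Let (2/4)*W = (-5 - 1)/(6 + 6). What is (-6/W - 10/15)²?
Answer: 256/9 ≈ 28.444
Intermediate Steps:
W = -1 (W = 2*((-5 - 1)/(6 + 6)) = 2*(-6/12) = 2*(-6*1/12) = 2*(-½) = -1)
(-6/W - 10/15)² = (-6/(-1) - 10/15)² = (-6*(-1) - 10*1/15)² = (6 - ⅔)² = (16/3)² = 256/9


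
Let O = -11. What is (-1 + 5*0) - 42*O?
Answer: 461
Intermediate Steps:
(-1 + 5*0) - 42*O = (-1 + 5*0) - 42*(-11) = (-1 + 0) + 462 = -1 + 462 = 461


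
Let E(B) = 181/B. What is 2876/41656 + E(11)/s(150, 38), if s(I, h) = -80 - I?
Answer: -16466/6586855 ≈ -0.0024998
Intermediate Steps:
2876/41656 + E(11)/s(150, 38) = 2876/41656 + (181/11)/(-80 - 1*150) = 2876*(1/41656) + (181*(1/11))/(-80 - 150) = 719/10414 + (181/11)/(-230) = 719/10414 + (181/11)*(-1/230) = 719/10414 - 181/2530 = -16466/6586855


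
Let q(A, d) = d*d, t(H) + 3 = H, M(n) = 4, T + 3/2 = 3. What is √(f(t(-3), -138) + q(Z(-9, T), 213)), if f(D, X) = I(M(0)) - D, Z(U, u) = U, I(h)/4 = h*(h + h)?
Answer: √45503 ≈ 213.31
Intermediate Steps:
T = 3/2 (T = -3/2 + 3 = 3/2 ≈ 1.5000)
I(h) = 8*h² (I(h) = 4*(h*(h + h)) = 4*(h*(2*h)) = 4*(2*h²) = 8*h²)
t(H) = -3 + H
q(A, d) = d²
f(D, X) = 128 - D (f(D, X) = 8*4² - D = 8*16 - D = 128 - D)
√(f(t(-3), -138) + q(Z(-9, T), 213)) = √((128 - (-3 - 3)) + 213²) = √((128 - 1*(-6)) + 45369) = √((128 + 6) + 45369) = √(134 + 45369) = √45503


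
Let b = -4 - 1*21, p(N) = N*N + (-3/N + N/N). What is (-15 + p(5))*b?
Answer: -260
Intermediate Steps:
p(N) = 1 + N**2 - 3/N (p(N) = N**2 + (-3/N + 1) = N**2 + (1 - 3/N) = 1 + N**2 - 3/N)
b = -25 (b = -4 - 21 = -25)
(-15 + p(5))*b = (-15 + (-3 + 5 + 5**3)/5)*(-25) = (-15 + (-3 + 5 + 125)/5)*(-25) = (-15 + (1/5)*127)*(-25) = (-15 + 127/5)*(-25) = (52/5)*(-25) = -260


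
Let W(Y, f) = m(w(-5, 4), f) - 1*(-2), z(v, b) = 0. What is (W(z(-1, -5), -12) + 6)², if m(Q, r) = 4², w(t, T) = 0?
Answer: 576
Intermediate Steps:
m(Q, r) = 16
W(Y, f) = 18 (W(Y, f) = 16 - 1*(-2) = 16 + 2 = 18)
(W(z(-1, -5), -12) + 6)² = (18 + 6)² = 24² = 576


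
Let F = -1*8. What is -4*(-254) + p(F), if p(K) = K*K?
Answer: 1080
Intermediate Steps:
F = -8
p(K) = K²
-4*(-254) + p(F) = -4*(-254) + (-8)² = 1016 + 64 = 1080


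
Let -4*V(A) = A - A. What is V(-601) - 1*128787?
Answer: -128787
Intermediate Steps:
V(A) = 0 (V(A) = -(A - A)/4 = -1/4*0 = 0)
V(-601) - 1*128787 = 0 - 1*128787 = 0 - 128787 = -128787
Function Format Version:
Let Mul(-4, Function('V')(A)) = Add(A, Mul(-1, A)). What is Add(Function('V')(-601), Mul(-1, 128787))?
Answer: -128787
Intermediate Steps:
Function('V')(A) = 0 (Function('V')(A) = Mul(Rational(-1, 4), Add(A, Mul(-1, A))) = Mul(Rational(-1, 4), 0) = 0)
Add(Function('V')(-601), Mul(-1, 128787)) = Add(0, Mul(-1, 128787)) = Add(0, -128787) = -128787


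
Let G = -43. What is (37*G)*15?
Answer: -23865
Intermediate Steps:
(37*G)*15 = (37*(-43))*15 = -1591*15 = -23865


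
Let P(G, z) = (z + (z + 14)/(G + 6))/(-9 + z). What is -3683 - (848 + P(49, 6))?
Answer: -149453/33 ≈ -4528.9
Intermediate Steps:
P(G, z) = (z + (14 + z)/(6 + G))/(-9 + z)
-3683 - (848 + P(49, 6)) = -3683 - (848 + (14 + 7*6 + 49*6)/(-54 - 9*49 + 6*6 + 49*6)) = -3683 - (848 + (14 + 42 + 294)/(-54 - 441 + 36 + 294)) = -3683 - (848 + 350/(-165)) = -3683 - (848 - 1/165*350) = -3683 - (848 - 70/33) = -3683 - 1*27914/33 = -3683 - 27914/33 = -149453/33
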